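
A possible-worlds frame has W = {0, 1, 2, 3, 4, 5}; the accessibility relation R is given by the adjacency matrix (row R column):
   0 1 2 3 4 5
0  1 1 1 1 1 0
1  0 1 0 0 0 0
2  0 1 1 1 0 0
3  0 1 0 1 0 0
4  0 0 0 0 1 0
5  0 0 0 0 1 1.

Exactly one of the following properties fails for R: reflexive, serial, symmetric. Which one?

Reflexive: yes — every world is R-related to itself.
Serial: yes — every world has a successor (e.g. 0 R 0).
Symmetric: no — 0 R 1 but not 1 R 0.
Only symmetric fails.

symmetric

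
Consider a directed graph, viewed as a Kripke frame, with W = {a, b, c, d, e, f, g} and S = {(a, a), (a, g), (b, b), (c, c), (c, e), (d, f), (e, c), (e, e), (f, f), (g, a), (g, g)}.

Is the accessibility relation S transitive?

Yes

Transitive: yes — every two-step S-path is closed by a direct edge.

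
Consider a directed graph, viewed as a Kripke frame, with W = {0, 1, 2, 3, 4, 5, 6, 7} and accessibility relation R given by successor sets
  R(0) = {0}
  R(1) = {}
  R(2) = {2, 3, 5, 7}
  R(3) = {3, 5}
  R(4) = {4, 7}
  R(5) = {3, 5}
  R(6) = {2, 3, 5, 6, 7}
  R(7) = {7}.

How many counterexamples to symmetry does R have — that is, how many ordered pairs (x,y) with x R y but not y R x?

8

Enumerating: (2,3), (2,5), (2,7), (4,7), (6,2), (6,3), (6,5), (6,7).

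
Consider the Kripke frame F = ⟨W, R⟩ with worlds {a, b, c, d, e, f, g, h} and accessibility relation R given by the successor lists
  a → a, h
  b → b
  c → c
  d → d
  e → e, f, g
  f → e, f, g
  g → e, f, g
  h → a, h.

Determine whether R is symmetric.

Yes

Symmetric: yes — every pair in R has its reverse in R.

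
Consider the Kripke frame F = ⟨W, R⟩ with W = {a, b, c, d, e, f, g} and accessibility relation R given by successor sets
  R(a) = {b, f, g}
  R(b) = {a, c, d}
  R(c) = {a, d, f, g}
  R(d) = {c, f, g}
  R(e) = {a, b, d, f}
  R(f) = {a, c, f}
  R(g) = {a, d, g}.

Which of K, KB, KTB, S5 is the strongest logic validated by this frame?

K

Symmetric (axiom B): no — b R c but not c R b.
Reflexive (axiom T): no — a is not related to itself.
Euclidean (axiom 5): no — a R b and a R f, but not b R f.
So F validates K; KB would additionally require R to be symmetric. The strongest is K.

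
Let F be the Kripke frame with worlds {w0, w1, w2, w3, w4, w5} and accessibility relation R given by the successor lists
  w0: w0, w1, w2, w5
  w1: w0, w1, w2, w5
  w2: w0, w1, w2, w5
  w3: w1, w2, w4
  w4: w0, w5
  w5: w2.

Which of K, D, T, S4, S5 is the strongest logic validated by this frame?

Serial (axiom D): yes — every world has a successor (e.g. w0 R w0).
Reflexive (axiom T): no — w3 is not related to itself.
Transitive (axiom 4): no — w3 R w1 and w1 R w0, but not w3 R w0.
Euclidean (axiom 5): no — w0 R w5 and w0 R w1, but not w5 R w1.
So F validates K, D; T would additionally require R to be reflexive. The strongest is D.

D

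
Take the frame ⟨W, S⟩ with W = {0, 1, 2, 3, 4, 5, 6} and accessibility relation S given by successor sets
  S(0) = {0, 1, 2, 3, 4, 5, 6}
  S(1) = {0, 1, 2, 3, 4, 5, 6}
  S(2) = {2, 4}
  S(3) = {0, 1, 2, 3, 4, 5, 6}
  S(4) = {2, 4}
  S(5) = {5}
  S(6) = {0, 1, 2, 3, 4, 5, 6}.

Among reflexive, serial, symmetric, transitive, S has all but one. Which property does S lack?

Reflexive: yes — every world is S-related to itself.
Serial: yes — every world has a successor (e.g. 0 S 0).
Symmetric: no — 0 S 2 but not 2 S 0.
Transitive: yes — every two-step S-path is closed by a direct edge.
Only symmetric fails.

symmetric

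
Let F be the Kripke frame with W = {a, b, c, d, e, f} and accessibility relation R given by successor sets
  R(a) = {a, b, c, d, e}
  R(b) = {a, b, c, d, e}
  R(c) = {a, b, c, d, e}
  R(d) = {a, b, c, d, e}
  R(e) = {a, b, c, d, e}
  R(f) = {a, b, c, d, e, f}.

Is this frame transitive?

Transitive: yes — every two-step R-path is closed by a direct edge.

Yes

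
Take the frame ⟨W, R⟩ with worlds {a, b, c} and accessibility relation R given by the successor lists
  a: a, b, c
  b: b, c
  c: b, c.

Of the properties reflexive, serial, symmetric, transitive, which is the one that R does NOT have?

symmetric

Reflexive: yes — every world is R-related to itself.
Serial: yes — every world has a successor (e.g. a R a).
Symmetric: no — a R b but not b R a.
Transitive: yes — every two-step R-path is closed by a direct edge.
Only symmetric fails.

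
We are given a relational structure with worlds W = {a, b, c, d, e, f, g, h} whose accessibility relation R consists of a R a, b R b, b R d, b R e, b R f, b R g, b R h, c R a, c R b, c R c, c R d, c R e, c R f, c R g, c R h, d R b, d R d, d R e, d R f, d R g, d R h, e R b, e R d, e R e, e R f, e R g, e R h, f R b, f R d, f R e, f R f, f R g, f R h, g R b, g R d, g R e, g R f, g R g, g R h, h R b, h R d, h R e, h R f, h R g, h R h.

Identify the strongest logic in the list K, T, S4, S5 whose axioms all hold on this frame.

S4

Reflexive (axiom T): yes — every world is R-related to itself.
Transitive (axiom 4): yes — every two-step R-path is closed by a direct edge.
Euclidean (axiom 5): no — c R a and c R b, but not a R b.
So F validates K, T, S4; S5 would additionally require R to be Euclidean. The strongest is S4.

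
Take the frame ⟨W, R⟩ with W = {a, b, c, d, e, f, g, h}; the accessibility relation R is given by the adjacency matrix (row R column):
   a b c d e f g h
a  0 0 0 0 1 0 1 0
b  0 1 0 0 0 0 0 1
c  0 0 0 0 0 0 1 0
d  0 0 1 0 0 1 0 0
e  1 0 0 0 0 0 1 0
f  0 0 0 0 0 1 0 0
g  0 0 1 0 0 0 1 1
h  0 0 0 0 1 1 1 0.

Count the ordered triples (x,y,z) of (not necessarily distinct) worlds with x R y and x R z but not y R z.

19

Enumerating: (a,e,e), (a,g,e), (b,h,b), (b,h,h), (d,c,c), (d,c,f), (d,f,c), (e,a,a), (e,g,a), (g,c,c), (g,c,h), (g,h,c), … and 7 more.
Total: 19.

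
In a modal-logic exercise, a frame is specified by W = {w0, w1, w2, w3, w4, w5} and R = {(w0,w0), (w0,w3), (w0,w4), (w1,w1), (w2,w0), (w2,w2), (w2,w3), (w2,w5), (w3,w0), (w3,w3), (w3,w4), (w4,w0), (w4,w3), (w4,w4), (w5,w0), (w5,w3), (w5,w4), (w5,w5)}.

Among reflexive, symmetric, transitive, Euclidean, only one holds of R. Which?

Reflexive: yes — every world is R-related to itself.
Symmetric: no — w2 R w0 but not w0 R w2.
Transitive: no — w2 R w0 and w0 R w4, but not w2 R w4.
Euclidean: no — w2 R w0 and w2 R w5, but not w0 R w5.
Only reflexive holds.

reflexive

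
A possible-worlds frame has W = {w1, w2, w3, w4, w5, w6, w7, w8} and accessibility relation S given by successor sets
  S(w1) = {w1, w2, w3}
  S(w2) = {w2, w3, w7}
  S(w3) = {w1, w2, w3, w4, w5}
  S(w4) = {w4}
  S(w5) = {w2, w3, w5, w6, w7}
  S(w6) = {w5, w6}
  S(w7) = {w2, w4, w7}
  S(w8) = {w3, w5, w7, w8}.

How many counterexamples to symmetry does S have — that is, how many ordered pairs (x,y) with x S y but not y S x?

8

Enumerating: (w1,w2), (w3,w4), (w5,w2), (w5,w7), (w7,w4), (w8,w3), (w8,w5), (w8,w7).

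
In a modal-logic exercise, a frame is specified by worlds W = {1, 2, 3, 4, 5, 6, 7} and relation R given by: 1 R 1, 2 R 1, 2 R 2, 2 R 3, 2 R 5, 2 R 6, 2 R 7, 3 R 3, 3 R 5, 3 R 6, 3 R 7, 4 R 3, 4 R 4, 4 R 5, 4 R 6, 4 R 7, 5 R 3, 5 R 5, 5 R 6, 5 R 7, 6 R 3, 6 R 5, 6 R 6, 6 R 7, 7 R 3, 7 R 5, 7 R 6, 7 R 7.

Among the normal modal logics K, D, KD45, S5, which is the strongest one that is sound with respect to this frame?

D

Serial (axiom D): yes — every world has a successor (e.g. 1 R 1).
Euclidean (axiom 5): no — 2 R 1 and 2 R 3, but not 1 R 3.
Transitive (axiom 4): yes — every two-step R-path is closed by a direct edge.
Reflexive (axiom T): yes — every world is R-related to itself.
So F validates K, D; KD45 would additionally require R to be Euclidean. The strongest is D.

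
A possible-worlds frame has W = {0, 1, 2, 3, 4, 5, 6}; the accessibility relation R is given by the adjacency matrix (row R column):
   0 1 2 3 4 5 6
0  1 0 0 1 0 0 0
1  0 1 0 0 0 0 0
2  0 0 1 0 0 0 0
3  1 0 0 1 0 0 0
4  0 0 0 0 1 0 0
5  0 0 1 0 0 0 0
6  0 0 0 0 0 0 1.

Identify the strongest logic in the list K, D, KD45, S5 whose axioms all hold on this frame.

Serial (axiom D): yes — every world has a successor (e.g. 0 R 0).
Euclidean (axiom 5): yes — any two successors of a common world are R-related.
Transitive (axiom 4): yes — every two-step R-path is closed by a direct edge.
Reflexive (axiom T): no — 5 is not related to itself.
So F validates K, D, KD45; S5 would additionally require R to be reflexive. The strongest is KD45.

KD45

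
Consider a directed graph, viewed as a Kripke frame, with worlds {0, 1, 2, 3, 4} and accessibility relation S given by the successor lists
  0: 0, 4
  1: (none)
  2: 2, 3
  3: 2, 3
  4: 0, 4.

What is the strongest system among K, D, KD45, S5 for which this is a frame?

K

Serial (axiom D): no — 1 has no S-successor.
Euclidean (axiom 5): yes — any two successors of a common world are S-related.
Transitive (axiom 4): yes — every two-step S-path is closed by a direct edge.
Reflexive (axiom T): no — 1 is not related to itself.
So F validates K; D would additionally require S to be serial. The strongest is K.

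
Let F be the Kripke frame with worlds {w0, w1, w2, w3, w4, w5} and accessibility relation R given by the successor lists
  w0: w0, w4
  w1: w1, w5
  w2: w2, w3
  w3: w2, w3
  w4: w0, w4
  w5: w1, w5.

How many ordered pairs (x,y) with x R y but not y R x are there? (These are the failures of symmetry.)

R is symmetric; there are no such tuples.

0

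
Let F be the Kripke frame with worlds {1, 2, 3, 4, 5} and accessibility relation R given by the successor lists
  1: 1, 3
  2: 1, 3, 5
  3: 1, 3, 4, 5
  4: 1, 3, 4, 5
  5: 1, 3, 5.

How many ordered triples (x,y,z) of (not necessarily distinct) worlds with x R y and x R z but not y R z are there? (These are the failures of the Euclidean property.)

8

Enumerating: (2,1,5), (3,1,4), (3,1,5), (3,5,4), (4,1,4), (4,1,5), (4,5,4), (5,1,5).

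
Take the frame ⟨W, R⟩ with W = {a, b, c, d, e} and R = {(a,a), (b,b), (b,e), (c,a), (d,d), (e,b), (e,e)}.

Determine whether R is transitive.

Transitive: yes — every two-step R-path is closed by a direct edge.

Yes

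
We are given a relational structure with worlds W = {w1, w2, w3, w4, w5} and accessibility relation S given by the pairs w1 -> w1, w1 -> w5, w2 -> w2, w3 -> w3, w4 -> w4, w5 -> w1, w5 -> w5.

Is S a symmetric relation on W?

Yes

Symmetric: yes — every pair in S has its reverse in S.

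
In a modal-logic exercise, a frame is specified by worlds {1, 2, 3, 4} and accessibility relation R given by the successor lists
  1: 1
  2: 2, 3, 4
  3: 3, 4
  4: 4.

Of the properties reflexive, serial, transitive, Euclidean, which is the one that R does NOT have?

Reflexive: yes — every world is R-related to itself.
Serial: yes — every world has a successor (e.g. 1 R 1).
Transitive: yes — every two-step R-path is closed by a direct edge.
Euclidean: no — 2 R 4 and 2 R 3, but not 4 R 3.
Only Euclidean fails.

Euclidean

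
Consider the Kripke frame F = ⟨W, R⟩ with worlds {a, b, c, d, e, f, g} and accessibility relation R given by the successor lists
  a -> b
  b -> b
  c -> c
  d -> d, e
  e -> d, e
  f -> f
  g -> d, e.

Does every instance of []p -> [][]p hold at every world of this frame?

Yes

Axiom 4 corresponds to the accessibility relation being transitive.
Transitive: yes — every two-step R-path is closed by a direct edge.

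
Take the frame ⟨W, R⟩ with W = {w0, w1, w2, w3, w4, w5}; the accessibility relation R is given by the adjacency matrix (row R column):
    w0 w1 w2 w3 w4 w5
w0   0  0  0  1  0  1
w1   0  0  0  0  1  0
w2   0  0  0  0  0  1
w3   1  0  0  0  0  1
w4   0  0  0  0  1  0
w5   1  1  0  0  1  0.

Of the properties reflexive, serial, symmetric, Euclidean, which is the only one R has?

serial

Reflexive: no — w0 is not related to itself.
Serial: yes — every world has a successor (e.g. w0 R w3).
Symmetric: no — w1 R w4 but not w4 R w1.
Euclidean: no — w0 R w5 and w0 R w3, but not w5 R w3.
Only serial holds.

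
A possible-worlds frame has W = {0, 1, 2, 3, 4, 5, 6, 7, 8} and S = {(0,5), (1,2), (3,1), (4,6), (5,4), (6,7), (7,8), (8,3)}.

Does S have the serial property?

No

Serial: no — 2 has no S-successor.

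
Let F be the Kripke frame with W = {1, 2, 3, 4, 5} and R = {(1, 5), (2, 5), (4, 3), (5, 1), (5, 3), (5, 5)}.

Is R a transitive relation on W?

Transitive: no — 1 R 5 and 5 R 3, but not 1 R 3.

No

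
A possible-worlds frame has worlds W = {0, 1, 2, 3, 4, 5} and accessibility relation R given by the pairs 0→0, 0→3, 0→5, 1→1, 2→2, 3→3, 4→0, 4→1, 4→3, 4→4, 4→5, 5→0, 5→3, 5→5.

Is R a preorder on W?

Reflexive: yes — every world is R-related to itself.
Transitive: yes — every two-step R-path is closed by a direct edge.
So R is a preorder.

Yes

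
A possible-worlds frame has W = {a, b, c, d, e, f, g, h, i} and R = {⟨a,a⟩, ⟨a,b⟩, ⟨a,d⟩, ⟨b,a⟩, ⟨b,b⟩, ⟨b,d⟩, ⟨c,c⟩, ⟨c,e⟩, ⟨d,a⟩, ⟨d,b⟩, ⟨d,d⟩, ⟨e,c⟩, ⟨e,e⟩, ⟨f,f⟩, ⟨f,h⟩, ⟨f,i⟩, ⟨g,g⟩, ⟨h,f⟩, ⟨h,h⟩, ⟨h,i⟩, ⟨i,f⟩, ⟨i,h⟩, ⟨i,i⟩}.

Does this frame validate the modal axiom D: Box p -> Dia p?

Yes

Axiom D corresponds to the accessibility relation being serial.
Serial: yes — every world has a successor (e.g. a R a).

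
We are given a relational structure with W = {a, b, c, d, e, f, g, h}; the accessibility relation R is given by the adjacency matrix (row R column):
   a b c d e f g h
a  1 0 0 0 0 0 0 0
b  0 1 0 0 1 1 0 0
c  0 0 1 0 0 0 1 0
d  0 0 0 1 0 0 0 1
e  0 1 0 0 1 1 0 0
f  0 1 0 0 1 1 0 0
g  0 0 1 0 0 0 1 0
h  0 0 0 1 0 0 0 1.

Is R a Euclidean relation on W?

Yes

Euclidean: yes — any two successors of a common world are R-related.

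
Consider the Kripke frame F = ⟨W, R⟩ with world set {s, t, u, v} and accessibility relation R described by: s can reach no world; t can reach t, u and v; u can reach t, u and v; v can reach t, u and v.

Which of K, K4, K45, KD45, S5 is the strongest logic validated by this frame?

Transitive (axiom 4): yes — every two-step R-path is closed by a direct edge.
Euclidean (axiom 5): yes — any two successors of a common world are R-related.
Serial (axiom D): no — s has no R-successor.
Reflexive (axiom T): no — s is not related to itself.
So F validates K, K4, K45; KD45 would additionally require R to be serial. The strongest is K45.

K45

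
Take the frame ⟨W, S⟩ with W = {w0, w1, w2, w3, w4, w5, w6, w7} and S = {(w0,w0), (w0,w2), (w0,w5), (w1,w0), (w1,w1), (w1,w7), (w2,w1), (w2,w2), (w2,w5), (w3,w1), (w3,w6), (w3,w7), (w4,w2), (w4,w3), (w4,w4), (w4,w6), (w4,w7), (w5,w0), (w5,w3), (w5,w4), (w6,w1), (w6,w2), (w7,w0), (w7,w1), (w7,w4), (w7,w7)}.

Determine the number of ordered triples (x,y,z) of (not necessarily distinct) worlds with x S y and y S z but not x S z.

Enumerating: (w0,w2,w1), (w0,w5,w3), (w0,w5,w4), (w1,w0,w2), (w1,w0,w5), (w1,w7,w4), (w2,w1,w0), (w2,w1,w7), (w2,w5,w0), (w2,w5,w3), (w2,w5,w4), (w3,w1,w0), … and 25 more.
Total: 37.

37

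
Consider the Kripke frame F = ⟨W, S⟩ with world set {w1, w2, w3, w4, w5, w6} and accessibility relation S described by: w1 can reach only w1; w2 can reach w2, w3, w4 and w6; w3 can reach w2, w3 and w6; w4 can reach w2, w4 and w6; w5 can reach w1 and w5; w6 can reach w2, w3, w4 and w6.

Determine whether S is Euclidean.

Euclidean: no — w2 S w3 and w2 S w4, but not w3 S w4.

No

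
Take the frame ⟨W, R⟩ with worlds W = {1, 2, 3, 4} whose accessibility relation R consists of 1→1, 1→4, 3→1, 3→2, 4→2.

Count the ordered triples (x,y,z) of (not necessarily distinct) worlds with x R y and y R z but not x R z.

Enumerating: (1,4,2), (3,1,4).

2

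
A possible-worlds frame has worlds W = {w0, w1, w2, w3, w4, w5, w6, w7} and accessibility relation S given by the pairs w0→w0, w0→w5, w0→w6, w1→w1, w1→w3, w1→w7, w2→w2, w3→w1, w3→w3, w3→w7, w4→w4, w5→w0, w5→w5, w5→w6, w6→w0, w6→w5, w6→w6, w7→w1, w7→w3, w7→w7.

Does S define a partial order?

Reflexive: yes — every world is S-related to itself.
Transitive: yes — every two-step S-path is closed by a direct edge.
Antisymmetric: no — w0 S w5 and w5 S w0 with w0 ≠ w5.
So S is not a partial order.

No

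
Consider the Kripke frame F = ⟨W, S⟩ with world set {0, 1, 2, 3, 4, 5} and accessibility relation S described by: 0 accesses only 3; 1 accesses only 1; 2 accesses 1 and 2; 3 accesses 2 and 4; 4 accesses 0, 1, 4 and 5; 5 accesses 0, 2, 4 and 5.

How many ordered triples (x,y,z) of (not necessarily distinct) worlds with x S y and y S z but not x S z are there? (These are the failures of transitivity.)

Enumerating: (0,3,2), (0,3,4), (3,2,1), (3,4,0), (3,4,1), (3,4,5), (4,0,3), (4,5,2), (5,0,3), (5,2,1), (5,4,1).

11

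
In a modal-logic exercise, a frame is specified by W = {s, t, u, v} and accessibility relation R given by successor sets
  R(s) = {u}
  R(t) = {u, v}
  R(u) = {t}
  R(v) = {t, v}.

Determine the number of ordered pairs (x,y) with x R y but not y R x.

1

Enumerating: (s,u).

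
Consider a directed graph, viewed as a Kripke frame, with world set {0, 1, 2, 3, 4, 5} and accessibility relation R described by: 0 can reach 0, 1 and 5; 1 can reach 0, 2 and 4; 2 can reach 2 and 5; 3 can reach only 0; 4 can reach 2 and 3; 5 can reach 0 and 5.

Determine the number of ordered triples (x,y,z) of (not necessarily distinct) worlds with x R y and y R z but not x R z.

Enumerating: (0,1,2), (0,1,4), (1,0,1), (1,0,5), (1,2,5), (1,4,3), (2,5,0), (3,0,1), (3,0,5), (4,2,5), (4,3,0), (5,0,1).

12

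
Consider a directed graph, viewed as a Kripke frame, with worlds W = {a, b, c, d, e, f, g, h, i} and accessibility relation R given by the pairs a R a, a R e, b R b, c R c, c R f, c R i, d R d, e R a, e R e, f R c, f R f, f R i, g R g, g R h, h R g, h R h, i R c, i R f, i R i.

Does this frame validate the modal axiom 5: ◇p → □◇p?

Yes

The schema 5 characterises exactly the Euclidean frames.
Euclidean: yes — any two successors of a common world are R-related.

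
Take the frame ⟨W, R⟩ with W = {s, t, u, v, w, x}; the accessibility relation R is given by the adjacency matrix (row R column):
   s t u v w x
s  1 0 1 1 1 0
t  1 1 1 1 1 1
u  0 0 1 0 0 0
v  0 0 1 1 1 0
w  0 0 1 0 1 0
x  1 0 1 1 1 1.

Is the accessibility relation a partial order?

Yes

Reflexive: yes — every world is R-related to itself.
Transitive: yes — every two-step R-path is closed by a direct edge.
Antisymmetric: yes — no distinct pair is related both ways.
So R is a partial order.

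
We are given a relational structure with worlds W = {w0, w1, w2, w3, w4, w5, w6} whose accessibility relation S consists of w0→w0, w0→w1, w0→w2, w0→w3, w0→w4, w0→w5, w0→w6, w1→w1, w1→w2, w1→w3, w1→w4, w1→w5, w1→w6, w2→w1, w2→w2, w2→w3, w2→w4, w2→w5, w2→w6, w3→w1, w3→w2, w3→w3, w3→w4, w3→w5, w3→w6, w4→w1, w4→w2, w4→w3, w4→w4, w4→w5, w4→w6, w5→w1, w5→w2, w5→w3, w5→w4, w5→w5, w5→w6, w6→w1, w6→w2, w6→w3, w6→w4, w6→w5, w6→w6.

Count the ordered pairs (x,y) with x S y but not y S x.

Enumerating: (w0,w1), (w0,w2), (w0,w3), (w0,w4), (w0,w5), (w0,w6).

6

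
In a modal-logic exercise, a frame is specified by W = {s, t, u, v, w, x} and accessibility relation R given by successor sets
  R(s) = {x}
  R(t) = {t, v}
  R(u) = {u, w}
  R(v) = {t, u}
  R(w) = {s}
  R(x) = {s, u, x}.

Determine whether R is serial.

Yes

Serial: yes — every world has a successor (e.g. s R x).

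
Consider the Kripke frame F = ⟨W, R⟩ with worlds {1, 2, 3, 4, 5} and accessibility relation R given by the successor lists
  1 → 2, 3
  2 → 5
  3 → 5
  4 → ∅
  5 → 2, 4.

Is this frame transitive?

Transitive: no — 1 R 2 and 2 R 5, but not 1 R 5.

No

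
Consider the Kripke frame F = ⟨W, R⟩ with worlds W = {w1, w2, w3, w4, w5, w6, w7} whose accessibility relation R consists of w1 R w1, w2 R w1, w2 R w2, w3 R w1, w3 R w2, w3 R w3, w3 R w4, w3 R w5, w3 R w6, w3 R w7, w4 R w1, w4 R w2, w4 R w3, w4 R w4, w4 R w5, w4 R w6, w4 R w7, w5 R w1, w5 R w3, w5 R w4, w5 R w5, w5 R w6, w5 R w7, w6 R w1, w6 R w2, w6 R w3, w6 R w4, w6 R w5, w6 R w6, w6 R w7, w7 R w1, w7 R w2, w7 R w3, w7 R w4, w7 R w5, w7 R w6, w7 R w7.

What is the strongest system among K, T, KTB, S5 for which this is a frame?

T

Reflexive (axiom T): yes — every world is R-related to itself.
Symmetric (axiom B): no — w2 R w1 but not w1 R w2.
Euclidean (axiom 5): no — w3 R w1 and w3 R w2, but not w1 R w2.
So F validates K, T; KTB would additionally require R to be symmetric. The strongest is T.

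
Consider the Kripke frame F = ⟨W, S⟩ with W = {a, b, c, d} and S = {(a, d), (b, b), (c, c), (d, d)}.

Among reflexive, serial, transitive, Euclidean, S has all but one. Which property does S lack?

Reflexive: no — a is not related to itself.
Serial: yes — every world has a successor (e.g. a S d).
Transitive: yes — every two-step S-path is closed by a direct edge.
Euclidean: yes — any two successors of a common world are S-related.
Only reflexive fails.

reflexive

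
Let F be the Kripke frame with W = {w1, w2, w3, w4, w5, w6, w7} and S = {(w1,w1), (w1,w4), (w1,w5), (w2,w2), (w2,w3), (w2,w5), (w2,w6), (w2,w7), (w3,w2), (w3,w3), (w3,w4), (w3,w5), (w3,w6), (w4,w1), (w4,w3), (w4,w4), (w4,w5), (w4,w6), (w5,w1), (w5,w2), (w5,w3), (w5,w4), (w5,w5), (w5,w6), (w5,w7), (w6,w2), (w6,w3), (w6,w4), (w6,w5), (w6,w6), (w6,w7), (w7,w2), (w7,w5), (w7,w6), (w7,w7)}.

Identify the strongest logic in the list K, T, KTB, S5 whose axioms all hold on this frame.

Reflexive (axiom T): yes — every world is S-related to itself.
Symmetric (axiom B): yes — every pair in S has its reverse in S.
Euclidean (axiom 5): no — w2 S w3 and w2 S w7, but not w3 S w7.
So F validates K, T, KTB; S5 would additionally require S to be Euclidean. The strongest is KTB.

KTB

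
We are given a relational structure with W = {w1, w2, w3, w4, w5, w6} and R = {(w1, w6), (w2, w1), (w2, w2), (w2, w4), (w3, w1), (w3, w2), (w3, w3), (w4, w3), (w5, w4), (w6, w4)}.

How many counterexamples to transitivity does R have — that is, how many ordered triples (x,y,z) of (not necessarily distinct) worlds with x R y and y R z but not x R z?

Enumerating: (w1,w6,w4), (w2,w1,w6), (w2,w4,w3), (w3,w1,w6), (w3,w2,w4), (w4,w3,w1), (w4,w3,w2), (w5,w4,w3), (w6,w4,w3).

9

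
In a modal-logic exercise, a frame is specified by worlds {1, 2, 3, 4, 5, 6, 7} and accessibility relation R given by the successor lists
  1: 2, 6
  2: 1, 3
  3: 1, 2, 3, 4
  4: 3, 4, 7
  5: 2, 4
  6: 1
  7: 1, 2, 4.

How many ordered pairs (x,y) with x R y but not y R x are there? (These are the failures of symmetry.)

Enumerating: (3,1), (5,2), (5,4), (7,1), (7,2).

5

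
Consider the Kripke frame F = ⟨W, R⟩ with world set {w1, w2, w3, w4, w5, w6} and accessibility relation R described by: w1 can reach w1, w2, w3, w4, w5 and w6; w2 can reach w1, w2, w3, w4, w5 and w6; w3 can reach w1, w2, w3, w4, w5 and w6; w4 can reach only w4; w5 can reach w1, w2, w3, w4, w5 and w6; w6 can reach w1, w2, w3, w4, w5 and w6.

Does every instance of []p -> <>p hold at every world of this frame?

Yes

The schema D characterises exactly the serial frames.
Serial: yes — every world has a successor (e.g. w1 R w1).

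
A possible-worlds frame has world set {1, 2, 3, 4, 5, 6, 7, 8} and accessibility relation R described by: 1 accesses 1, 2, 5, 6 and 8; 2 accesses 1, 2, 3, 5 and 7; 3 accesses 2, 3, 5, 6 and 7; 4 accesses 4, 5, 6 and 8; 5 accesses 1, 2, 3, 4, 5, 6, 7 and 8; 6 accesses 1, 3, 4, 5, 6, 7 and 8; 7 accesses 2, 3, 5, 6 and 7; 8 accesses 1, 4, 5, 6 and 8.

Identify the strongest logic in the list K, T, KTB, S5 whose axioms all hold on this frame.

Reflexive (axiom T): yes — every world is R-related to itself.
Symmetric (axiom B): yes — every pair in R has its reverse in R.
Euclidean (axiom 5): no — 1 R 2 and 1 R 6, but not 2 R 6.
So F validates K, T, KTB; S5 would additionally require R to be Euclidean. The strongest is KTB.

KTB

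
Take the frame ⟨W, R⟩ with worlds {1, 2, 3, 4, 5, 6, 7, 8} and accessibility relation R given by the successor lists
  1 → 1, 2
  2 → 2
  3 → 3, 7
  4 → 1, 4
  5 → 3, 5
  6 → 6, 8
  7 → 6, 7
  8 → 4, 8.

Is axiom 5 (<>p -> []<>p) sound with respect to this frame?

Axiom 5 corresponds to the accessibility relation being Euclidean.
Euclidean: no — 1 R 2 and 1 R 1, but not 2 R 1.

No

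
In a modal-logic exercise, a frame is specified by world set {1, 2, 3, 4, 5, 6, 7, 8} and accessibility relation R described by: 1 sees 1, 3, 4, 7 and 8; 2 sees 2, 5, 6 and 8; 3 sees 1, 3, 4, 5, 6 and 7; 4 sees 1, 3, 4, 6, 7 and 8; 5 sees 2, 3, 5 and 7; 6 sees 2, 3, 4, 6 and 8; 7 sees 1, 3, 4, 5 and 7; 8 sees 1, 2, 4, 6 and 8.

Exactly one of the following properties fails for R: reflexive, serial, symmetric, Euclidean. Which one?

Euclidean

Reflexive: yes — every world is R-related to itself.
Serial: yes — every world has a successor (e.g. 1 R 1).
Symmetric: yes — every pair in R has its reverse in R.
Euclidean: no — 1 R 3 and 1 R 8, but not 3 R 8.
Only Euclidean fails.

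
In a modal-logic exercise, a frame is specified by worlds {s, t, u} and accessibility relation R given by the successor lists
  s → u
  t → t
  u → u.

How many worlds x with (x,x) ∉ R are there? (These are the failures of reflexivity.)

1

Enumerating: s.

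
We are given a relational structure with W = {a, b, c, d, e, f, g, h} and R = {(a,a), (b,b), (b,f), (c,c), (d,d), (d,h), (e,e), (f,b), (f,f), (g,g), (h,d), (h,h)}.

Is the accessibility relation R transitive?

Yes

Transitive: yes — every two-step R-path is closed by a direct edge.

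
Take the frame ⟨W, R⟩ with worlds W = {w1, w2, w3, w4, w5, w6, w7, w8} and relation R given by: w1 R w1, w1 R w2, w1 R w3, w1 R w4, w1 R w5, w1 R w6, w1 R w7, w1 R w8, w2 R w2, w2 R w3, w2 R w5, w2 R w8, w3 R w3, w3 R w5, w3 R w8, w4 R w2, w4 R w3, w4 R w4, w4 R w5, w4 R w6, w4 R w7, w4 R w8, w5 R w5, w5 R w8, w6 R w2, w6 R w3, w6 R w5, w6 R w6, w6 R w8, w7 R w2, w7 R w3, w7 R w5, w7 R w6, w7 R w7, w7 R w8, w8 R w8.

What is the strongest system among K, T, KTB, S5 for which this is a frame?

T

Reflexive (axiom T): yes — every world is R-related to itself.
Symmetric (axiom B): no — w1 R w2 but not w2 R w1.
Euclidean (axiom 5): no — w1 R w2 and w1 R w4, but not w2 R w4.
So F validates K, T; KTB would additionally require R to be symmetric. The strongest is T.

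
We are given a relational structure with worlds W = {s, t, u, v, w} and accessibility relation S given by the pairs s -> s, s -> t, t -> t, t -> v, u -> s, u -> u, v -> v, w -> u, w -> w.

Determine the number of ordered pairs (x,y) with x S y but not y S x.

4

Enumerating: (s,t), (t,v), (u,s), (w,u).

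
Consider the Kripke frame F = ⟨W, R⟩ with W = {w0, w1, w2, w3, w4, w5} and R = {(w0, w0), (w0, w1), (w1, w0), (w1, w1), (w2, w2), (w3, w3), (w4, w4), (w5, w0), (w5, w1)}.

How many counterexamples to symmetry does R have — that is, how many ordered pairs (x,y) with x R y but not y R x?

2

Enumerating: (w5,w0), (w5,w1).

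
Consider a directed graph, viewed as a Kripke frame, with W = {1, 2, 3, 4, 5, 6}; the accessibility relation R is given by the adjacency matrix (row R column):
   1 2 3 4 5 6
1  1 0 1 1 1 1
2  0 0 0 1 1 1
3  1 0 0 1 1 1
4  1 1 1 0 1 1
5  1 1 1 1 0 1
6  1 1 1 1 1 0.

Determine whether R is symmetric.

Yes

Symmetric: yes — every pair in R has its reverse in R.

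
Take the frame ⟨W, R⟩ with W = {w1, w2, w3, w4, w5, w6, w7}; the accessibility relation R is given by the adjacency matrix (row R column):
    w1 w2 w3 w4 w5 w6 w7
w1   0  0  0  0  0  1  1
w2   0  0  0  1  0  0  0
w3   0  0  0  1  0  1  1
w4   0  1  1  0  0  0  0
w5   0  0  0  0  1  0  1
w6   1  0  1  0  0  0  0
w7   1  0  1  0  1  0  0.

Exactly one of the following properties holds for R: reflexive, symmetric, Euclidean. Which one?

symmetric

Reflexive: no — w1 is not related to itself.
Symmetric: yes — every pair in R has its reverse in R.
Euclidean: no — w1 R w6 and w1 R w7, but not w6 R w7.
Only symmetric holds.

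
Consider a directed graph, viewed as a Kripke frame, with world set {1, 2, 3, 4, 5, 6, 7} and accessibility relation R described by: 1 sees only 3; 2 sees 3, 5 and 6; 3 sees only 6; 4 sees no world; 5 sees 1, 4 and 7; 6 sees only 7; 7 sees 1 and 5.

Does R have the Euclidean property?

No

Euclidean: no — 2 R 3 and 2 R 5, but not 3 R 5.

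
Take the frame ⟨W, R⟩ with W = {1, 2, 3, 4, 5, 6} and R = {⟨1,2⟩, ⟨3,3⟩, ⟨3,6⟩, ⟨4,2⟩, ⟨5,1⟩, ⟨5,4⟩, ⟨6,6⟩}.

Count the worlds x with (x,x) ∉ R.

4

Enumerating: 1, 2, 4, 5.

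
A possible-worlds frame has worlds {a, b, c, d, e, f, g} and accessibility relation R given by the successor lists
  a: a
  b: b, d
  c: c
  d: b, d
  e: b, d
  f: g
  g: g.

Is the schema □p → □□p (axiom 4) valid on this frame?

The schema 4 characterises exactly the transitive frames.
Transitive: yes — every two-step R-path is closed by a direct edge.

Yes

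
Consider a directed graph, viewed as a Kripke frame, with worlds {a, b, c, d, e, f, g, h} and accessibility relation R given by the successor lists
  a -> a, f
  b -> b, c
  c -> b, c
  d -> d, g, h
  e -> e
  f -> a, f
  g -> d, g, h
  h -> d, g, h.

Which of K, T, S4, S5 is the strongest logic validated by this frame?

S5

Reflexive (axiom T): yes — every world is R-related to itself.
Transitive (axiom 4): yes — every two-step R-path is closed by a direct edge.
Euclidean (axiom 5): yes — any two successors of a common world are R-related.
So F validates K, T, S4, S5. The strongest is S5.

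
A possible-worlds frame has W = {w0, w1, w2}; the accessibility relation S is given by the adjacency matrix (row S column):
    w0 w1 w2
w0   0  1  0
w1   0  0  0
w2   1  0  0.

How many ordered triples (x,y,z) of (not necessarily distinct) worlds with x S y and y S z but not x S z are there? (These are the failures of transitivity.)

Enumerating: (w2,w0,w1).

1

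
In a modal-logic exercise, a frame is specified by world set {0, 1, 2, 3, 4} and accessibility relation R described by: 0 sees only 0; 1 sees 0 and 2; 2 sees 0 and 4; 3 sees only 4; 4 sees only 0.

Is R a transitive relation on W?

No

Transitive: no — 1 R 2 and 2 R 4, but not 1 R 4.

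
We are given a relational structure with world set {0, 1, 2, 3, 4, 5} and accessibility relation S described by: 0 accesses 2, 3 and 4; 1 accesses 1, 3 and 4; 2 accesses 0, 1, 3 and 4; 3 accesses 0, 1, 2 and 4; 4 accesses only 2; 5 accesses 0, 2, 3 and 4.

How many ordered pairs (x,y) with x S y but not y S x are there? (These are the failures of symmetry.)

8

Enumerating: (0,4), (1,4), (2,1), (3,4), (5,0), (5,2), (5,3), (5,4).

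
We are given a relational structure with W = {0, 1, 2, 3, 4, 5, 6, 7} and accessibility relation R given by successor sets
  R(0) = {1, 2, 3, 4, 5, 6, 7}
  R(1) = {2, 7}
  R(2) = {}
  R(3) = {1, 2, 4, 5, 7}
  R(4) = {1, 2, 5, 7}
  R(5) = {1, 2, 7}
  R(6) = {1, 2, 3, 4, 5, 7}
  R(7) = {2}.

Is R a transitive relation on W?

Transitive: yes — every two-step R-path is closed by a direct edge.

Yes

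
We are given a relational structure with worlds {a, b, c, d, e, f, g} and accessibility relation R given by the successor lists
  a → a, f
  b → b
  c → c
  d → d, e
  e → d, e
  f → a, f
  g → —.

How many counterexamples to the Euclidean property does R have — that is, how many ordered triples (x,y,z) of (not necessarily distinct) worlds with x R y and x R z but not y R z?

R is Euclidean; there are no such tuples.

0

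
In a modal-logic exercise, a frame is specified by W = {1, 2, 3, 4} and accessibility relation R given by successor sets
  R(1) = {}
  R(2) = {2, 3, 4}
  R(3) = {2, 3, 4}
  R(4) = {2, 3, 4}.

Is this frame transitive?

Transitive: yes — every two-step R-path is closed by a direct edge.

Yes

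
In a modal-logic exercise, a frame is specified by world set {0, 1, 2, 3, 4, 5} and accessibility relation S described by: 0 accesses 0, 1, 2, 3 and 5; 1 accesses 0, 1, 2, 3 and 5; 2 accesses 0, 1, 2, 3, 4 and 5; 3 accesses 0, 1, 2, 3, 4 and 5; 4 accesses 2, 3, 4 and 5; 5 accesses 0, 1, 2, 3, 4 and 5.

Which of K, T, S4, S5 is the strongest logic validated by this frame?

T

Reflexive (axiom T): yes — every world is S-related to itself.
Transitive (axiom 4): no — 0 S 2 and 2 S 4, but not 0 S 4.
Euclidean (axiom 5): no — 2 S 0 and 2 S 4, but not 0 S 4.
So F validates K, T; S4 would additionally require S to be transitive. The strongest is T.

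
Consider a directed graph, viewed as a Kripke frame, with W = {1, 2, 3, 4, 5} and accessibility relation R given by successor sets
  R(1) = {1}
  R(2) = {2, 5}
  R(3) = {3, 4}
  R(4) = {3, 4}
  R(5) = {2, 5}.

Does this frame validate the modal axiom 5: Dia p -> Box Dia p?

Yes

The schema 5 characterises exactly the Euclidean frames.
Euclidean: yes — any two successors of a common world are R-related.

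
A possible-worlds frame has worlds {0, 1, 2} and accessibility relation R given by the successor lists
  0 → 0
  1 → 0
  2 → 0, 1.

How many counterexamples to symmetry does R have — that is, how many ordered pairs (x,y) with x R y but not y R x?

3

Enumerating: (1,0), (2,0), (2,1).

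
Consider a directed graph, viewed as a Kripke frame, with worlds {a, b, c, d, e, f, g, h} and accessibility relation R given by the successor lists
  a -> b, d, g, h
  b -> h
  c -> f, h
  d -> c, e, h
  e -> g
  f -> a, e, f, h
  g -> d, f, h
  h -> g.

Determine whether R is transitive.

Transitive: no — a R d and d R c, but not a R c.

No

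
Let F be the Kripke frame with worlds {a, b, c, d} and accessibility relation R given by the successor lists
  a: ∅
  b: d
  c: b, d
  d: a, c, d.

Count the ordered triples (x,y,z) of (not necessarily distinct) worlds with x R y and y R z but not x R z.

5

Enumerating: (b,d,a), (b,d,c), (c,d,a), (c,d,c), (d,c,b).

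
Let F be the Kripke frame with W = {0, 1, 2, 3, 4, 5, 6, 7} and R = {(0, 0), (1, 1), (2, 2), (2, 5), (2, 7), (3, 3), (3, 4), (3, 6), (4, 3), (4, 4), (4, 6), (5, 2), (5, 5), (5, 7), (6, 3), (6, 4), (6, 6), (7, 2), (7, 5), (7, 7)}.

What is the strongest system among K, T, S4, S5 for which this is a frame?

S5

Reflexive (axiom T): yes — every world is R-related to itself.
Transitive (axiom 4): yes — every two-step R-path is closed by a direct edge.
Euclidean (axiom 5): yes — any two successors of a common world are R-related.
So F validates K, T, S4, S5. The strongest is S5.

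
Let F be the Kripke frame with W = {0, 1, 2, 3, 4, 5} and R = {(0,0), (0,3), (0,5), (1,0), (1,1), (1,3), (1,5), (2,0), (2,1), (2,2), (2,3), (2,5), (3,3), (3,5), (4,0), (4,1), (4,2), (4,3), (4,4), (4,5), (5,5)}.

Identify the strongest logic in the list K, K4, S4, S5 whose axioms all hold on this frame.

Transitive (axiom 4): yes — every two-step R-path is closed by a direct edge.
Reflexive (axiom T): yes — every world is R-related to itself.
Euclidean (axiom 5): no — 0 R 5 and 0 R 3, but not 5 R 3.
So F validates K, K4, S4; S5 would additionally require R to be Euclidean. The strongest is S4.

S4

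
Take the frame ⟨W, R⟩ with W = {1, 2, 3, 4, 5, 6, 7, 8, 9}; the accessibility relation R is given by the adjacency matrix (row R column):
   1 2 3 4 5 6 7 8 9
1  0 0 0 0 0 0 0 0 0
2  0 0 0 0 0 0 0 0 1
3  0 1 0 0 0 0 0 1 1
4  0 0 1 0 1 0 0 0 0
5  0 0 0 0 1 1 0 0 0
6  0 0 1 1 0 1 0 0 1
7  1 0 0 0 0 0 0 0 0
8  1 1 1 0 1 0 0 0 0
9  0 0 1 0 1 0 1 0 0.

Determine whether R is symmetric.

Symmetric: no — 2 R 9 but not 9 R 2.

No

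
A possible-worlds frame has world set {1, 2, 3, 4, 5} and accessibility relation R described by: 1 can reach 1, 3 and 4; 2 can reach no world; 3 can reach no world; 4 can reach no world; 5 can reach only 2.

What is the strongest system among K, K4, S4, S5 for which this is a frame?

Transitive (axiom 4): yes — every two-step R-path is closed by a direct edge.
Reflexive (axiom T): no — 2 is not related to itself.
Euclidean (axiom 5): no — 1 R 3 and 1 R 4, but not 3 R 4.
So F validates K, K4; S4 would additionally require R to be reflexive. The strongest is K4.

K4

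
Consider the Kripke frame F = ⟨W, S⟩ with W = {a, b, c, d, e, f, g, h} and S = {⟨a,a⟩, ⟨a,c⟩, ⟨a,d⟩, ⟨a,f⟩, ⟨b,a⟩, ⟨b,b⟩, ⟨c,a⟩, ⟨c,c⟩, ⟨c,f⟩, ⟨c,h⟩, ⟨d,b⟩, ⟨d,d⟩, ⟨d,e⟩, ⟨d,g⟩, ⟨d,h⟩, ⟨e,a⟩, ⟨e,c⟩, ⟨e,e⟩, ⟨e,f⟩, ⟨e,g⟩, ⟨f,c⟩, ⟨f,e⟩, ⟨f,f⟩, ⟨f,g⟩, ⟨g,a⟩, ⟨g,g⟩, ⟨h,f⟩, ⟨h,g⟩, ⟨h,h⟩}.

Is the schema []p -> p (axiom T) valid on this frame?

The schema T characterises exactly the reflexive frames.
Reflexive: yes — every world is S-related to itself.

Yes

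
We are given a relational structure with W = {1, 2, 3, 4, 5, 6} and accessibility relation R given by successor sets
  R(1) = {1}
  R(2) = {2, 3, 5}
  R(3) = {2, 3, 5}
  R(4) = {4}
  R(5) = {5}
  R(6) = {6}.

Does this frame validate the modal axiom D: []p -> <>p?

The schema D characterises exactly the serial frames.
Serial: yes — every world has a successor (e.g. 1 R 1).

Yes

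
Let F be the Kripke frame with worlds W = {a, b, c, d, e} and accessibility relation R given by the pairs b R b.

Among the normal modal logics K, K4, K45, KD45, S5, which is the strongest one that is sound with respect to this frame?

Transitive (axiom 4): yes — every two-step R-path is closed by a direct edge.
Euclidean (axiom 5): yes — any two successors of a common world are R-related.
Serial (axiom D): no — a has no R-successor.
Reflexive (axiom T): no — a is not related to itself.
So F validates K, K4, K45; KD45 would additionally require R to be serial. The strongest is K45.

K45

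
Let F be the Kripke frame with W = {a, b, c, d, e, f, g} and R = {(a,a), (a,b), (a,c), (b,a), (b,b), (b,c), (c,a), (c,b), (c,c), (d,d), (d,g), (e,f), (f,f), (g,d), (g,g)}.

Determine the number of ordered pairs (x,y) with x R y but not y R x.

1

Enumerating: (e,f).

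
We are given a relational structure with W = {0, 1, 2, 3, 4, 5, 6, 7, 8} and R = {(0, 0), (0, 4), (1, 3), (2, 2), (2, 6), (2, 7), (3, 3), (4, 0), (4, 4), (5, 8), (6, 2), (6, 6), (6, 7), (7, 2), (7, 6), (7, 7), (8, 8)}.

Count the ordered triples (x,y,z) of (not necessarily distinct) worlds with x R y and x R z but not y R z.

0

R is Euclidean; there are no such tuples.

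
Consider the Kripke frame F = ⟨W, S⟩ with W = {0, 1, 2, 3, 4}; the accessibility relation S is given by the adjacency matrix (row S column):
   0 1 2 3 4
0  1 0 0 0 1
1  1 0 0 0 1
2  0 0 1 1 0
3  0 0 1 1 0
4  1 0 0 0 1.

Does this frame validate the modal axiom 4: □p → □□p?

Axiom 4 corresponds to the accessibility relation being transitive.
Transitive: yes — every two-step S-path is closed by a direct edge.

Yes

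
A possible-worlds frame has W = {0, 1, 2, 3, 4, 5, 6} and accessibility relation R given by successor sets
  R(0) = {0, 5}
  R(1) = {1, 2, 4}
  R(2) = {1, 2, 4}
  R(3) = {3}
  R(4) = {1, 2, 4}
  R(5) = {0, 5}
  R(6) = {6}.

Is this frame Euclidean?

Euclidean: yes — any two successors of a common world are R-related.

Yes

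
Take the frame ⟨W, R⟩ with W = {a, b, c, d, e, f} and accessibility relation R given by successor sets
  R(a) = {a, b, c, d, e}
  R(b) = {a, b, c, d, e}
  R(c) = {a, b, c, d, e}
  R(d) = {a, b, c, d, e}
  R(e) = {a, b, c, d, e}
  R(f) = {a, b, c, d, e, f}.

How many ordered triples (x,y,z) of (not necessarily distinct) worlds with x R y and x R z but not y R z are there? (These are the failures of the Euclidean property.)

5

Enumerating: (f,a,f), (f,b,f), (f,c,f), (f,d,f), (f,e,f).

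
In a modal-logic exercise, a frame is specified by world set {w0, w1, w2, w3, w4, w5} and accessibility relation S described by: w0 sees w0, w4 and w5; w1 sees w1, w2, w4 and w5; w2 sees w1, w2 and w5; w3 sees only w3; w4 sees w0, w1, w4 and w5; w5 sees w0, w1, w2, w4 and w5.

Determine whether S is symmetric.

Yes

Symmetric: yes — every pair in S has its reverse in S.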